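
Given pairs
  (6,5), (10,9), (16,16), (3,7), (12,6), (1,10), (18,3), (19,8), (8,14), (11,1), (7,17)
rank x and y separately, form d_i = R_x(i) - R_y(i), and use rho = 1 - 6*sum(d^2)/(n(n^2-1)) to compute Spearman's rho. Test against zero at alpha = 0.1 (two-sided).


Step 1: Rank x and y separately (midranks; no ties here).
rank(x): 6->3, 10->6, 16->9, 3->2, 12->8, 1->1, 18->10, 19->11, 8->5, 11->7, 7->4
rank(y): 5->3, 9->7, 16->10, 7->5, 6->4, 10->8, 3->2, 8->6, 14->9, 1->1, 17->11
Step 2: d_i = R_x(i) - R_y(i); compute d_i^2.
  (3-3)^2=0, (6-7)^2=1, (9-10)^2=1, (2-5)^2=9, (8-4)^2=16, (1-8)^2=49, (10-2)^2=64, (11-6)^2=25, (5-9)^2=16, (7-1)^2=36, (4-11)^2=49
sum(d^2) = 266.
Step 3: rho = 1 - 6*266 / (11*(11^2 - 1)) = 1 - 1596/1320 = -0.209091.
Step 4: Under H0, t = rho * sqrt((n-2)/(1-rho^2)) = -0.6415 ~ t(9).
Step 5: Two-sided p-value from the t-distribution with 9 df = 0.537221.
Step 6: alpha = 0.1. fail to reject H0.

rho = -0.2091, p = 0.537221, fail to reject H0 at alpha = 0.1.


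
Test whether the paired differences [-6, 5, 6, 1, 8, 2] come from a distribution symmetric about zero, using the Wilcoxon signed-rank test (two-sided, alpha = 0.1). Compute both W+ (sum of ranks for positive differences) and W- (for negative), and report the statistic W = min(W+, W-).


Step 1: Drop any zero differences (none here) and take |d_i|.
|d| = [6, 5, 6, 1, 8, 2]
Step 2: Midrank |d_i| (ties get averaged ranks).
ranks: |6|->4.5, |5|->3, |6|->4.5, |1|->1, |8|->6, |2|->2
Step 3: Attach original signs; sum ranks with positive sign and with negative sign.
W+ = 3 + 4.5 + 1 + 6 + 2 = 16.5
W- = 4.5 = 4.5
(Check: W+ + W- = 21 should equal n(n+1)/2 = 21.)
Step 4: Test statistic W = min(W+, W-) = 4.5.
Step 5: Ties in |d|, so use the tie-corrected normal approximation.
        E[W] = n(n+1)/4 = 6*7/4 = 10.5.
        Tie groups: |d|=6 (t=2); sum(t^3 - t) = 6.
        Var[W] = n(n+1)(2n+1)/24 - sum(t^3-t)/48 = 546/24 - 6/48 = 22.625.
        z = (W - E[W]) / sqrt(Var[W]) = (4.5 - 10.5) / 4.7566 = -1.2614.
        Two-sided p = 2*Phi(z) = 0.207160.
Step 6: alpha = 0.1. fail to reject H0.

W+ = 16.5, W- = 4.5, W = min = 4.5, p = 0.207160, fail to reject H0.


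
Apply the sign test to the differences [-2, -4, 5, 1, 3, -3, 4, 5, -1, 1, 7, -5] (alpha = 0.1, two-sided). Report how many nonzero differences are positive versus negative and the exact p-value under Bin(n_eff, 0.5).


Step 1: Discard zero differences. Original n = 12; n_eff = number of nonzero differences = 12.
Nonzero differences (with sign): -2, -4, +5, +1, +3, -3, +4, +5, -1, +1, +7, -5
Step 2: Count signs: positive = 7, negative = 5.
Step 3: Under H0: P(positive) = 0.5, so the number of positives S ~ Bin(12, 0.5).
Step 4: Two-sided exact p-value = sum of Bin(12,0.5) probabilities at or below the observed probability = 0.774414.
Step 5: alpha = 0.1. fail to reject H0.

n_eff = 12, pos = 7, neg = 5, p = 0.774414, fail to reject H0.


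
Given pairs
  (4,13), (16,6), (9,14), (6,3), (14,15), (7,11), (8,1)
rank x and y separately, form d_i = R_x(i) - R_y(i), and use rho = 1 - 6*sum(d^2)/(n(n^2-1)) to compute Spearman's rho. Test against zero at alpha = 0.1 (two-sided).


Step 1: Rank x and y separately (midranks; no ties here).
rank(x): 4->1, 16->7, 9->5, 6->2, 14->6, 7->3, 8->4
rank(y): 13->5, 6->3, 14->6, 3->2, 15->7, 11->4, 1->1
Step 2: d_i = R_x(i) - R_y(i); compute d_i^2.
  (1-5)^2=16, (7-3)^2=16, (5-6)^2=1, (2-2)^2=0, (6-7)^2=1, (3-4)^2=1, (4-1)^2=9
sum(d^2) = 44.
Step 3: rho = 1 - 6*44 / (7*(7^2 - 1)) = 1 - 264/336 = 0.214286.
Step 4: Under H0, t = rho * sqrt((n-2)/(1-rho^2)) = 0.4906 ~ t(5).
Step 5: Two-sided p-value from the t-distribution with 5 df = 0.644512.
Step 6: alpha = 0.1. fail to reject H0.

rho = 0.2143, p = 0.644512, fail to reject H0 at alpha = 0.1.


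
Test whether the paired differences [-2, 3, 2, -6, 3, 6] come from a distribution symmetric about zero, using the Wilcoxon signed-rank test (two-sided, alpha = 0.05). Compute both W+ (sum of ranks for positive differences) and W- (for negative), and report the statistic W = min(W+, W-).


Step 1: Drop any zero differences (none here) and take |d_i|.
|d| = [2, 3, 2, 6, 3, 6]
Step 2: Midrank |d_i| (ties get averaged ranks).
ranks: |2|->1.5, |3|->3.5, |2|->1.5, |6|->5.5, |3|->3.5, |6|->5.5
Step 3: Attach original signs; sum ranks with positive sign and with negative sign.
W+ = 3.5 + 1.5 + 3.5 + 5.5 = 14
W- = 1.5 + 5.5 = 7
(Check: W+ + W- = 21 should equal n(n+1)/2 = 21.)
Step 4: Test statistic W = min(W+, W-) = 7.
Step 5: Ties in |d|, so use the tie-corrected normal approximation.
        E[W] = n(n+1)/4 = 6*7/4 = 10.5.
        Tie groups: |d|=2 (t=2), |d|=3 (t=2), |d|=6 (t=2); sum(t^3 - t) = 18.
        Var[W] = n(n+1)(2n+1)/24 - sum(t^3-t)/48 = 546/24 - 18/48 = 22.375.
        z = (W - E[W]) / sqrt(Var[W]) = (7 - 10.5) / 4.7302 = -0.7399.
        Two-sided p = 2*Phi(z) = 0.459347.
Step 6: alpha = 0.05. fail to reject H0.

W+ = 14, W- = 7, W = min = 7, p = 0.459347, fail to reject H0.


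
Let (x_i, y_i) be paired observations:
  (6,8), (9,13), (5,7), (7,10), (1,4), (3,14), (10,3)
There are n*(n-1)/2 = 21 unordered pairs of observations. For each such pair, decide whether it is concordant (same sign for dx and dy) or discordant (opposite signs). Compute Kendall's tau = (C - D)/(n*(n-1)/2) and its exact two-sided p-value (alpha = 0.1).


Step 1: Enumerate the 21 unordered pairs (i,j) with i<j and classify each by sign(x_j-x_i) * sign(y_j-y_i).
  (1,2):dx=+3,dy=+5->C; (1,3):dx=-1,dy=-1->C; (1,4):dx=+1,dy=+2->C; (1,5):dx=-5,dy=-4->C
  (1,6):dx=-3,dy=+6->D; (1,7):dx=+4,dy=-5->D; (2,3):dx=-4,dy=-6->C; (2,4):dx=-2,dy=-3->C
  (2,5):dx=-8,dy=-9->C; (2,6):dx=-6,dy=+1->D; (2,7):dx=+1,dy=-10->D; (3,4):dx=+2,dy=+3->C
  (3,5):dx=-4,dy=-3->C; (3,6):dx=-2,dy=+7->D; (3,7):dx=+5,dy=-4->D; (4,5):dx=-6,dy=-6->C
  (4,6):dx=-4,dy=+4->D; (4,7):dx=+3,dy=-7->D; (5,6):dx=+2,dy=+10->C; (5,7):dx=+9,dy=-1->D
  (6,7):dx=+7,dy=-11->D
Step 2: C = 11, D = 10, total pairs = 21.
Step 3: tau = (C - D)/(n(n-1)/2) = (11 - 10)/21 = 0.047619.
Step 4: Exact two-sided p-value (enumerate n! = 5040 permutations of y under H0): p = 1.000000.
Step 5: alpha = 0.1. fail to reject H0.

tau_b = 0.0476 (C=11, D=10), p = 1.000000, fail to reject H0.


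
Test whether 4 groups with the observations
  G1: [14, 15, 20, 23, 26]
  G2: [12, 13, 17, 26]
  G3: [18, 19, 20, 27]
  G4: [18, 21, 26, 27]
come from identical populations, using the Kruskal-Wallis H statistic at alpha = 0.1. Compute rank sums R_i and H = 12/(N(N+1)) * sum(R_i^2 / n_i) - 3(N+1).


Step 1: Combine all N = 17 observations and assign midranks.
sorted (value, group, rank): (12,G2,1), (13,G2,2), (14,G1,3), (15,G1,4), (17,G2,5), (18,G3,6.5), (18,G4,6.5), (19,G3,8), (20,G1,9.5), (20,G3,9.5), (21,G4,11), (23,G1,12), (26,G1,14), (26,G2,14), (26,G4,14), (27,G3,16.5), (27,G4,16.5)
Step 2: Sum ranks within each group.
R_1 = 42.5 (n_1 = 5)
R_2 = 22 (n_2 = 4)
R_3 = 40.5 (n_3 = 4)
R_4 = 48 (n_4 = 4)
Step 3: H = 12/(N(N+1)) * sum(R_i^2/n_i) - 3(N+1)
     = 12/(17*18) * (42.5^2/5 + 22^2/4 + 40.5^2/4 + 48^2/4) - 3*18
     = 0.039216 * 1468.31 - 54
     = 3.580882.
Step 4: Ties present; correction factor C = 1 - 42/(17^3 - 17) = 0.991422. Corrected H = 3.580882 / 0.991422 = 3.611867.
Step 5: Under H0, H ~ chi^2(3); p-value = 0.306541.
Step 6: alpha = 0.1. fail to reject H0.

H = 3.6119, df = 3, p = 0.306541, fail to reject H0.


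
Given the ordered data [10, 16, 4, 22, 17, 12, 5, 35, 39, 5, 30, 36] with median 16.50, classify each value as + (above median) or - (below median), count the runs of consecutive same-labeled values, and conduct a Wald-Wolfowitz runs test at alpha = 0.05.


Step 1: Compute median = 16.50; label A = above, B = below.
Labels in order: BBBAABBAABAA  (n_A = 6, n_B = 6)
Step 2: Count runs R = 6.
Step 3: Under H0 (random ordering), E[R] = 2*n_A*n_B/(n_A+n_B) + 1 = 2*6*6/12 + 1 = 7.0000.
        Var[R] = 2*n_A*n_B*(2*n_A*n_B - n_A - n_B) / ((n_A+n_B)^2 * (n_A+n_B-1)) = 4320/1584 = 2.7273.
        SD[R] = 1.6514.
Step 4: Continuity-corrected z = (R + 0.5 - E[R]) / SD[R] = (6 + 0.5 - 7.0000) / 1.6514 = -0.3028.
Step 5: Two-sided p-value via normal approximation = 2*(1 - Phi(|z|)) = 0.762069.
Step 6: alpha = 0.05. fail to reject H0.

R = 6, z = -0.3028, p = 0.762069, fail to reject H0.


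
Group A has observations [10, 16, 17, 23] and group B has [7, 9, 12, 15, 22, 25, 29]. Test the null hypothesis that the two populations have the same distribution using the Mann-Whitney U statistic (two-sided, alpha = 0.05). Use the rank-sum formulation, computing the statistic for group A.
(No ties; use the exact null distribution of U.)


Step 1: Combine and sort all 11 observations; assign midranks.
sorted (value, group): (7,Y), (9,Y), (10,X), (12,Y), (15,Y), (16,X), (17,X), (22,Y), (23,X), (25,Y), (29,Y)
ranks: 7->1, 9->2, 10->3, 12->4, 15->5, 16->6, 17->7, 22->8, 23->9, 25->10, 29->11
Step 2: Rank sum for X: R1 = 3 + 6 + 7 + 9 = 25.
Step 3: U_X = R1 - n1(n1+1)/2 = 25 - 4*5/2 = 25 - 10 = 15.
       U_Y = n1*n2 - U_X = 28 - 15 = 13.
Step 4: No ties, so the exact null distribution of U (based on enumerating the C(11,4) = 330 equally likely rank assignments) gives the two-sided p-value.
Step 5: p-value = 0.927273; compare to alpha = 0.05. fail to reject H0.

U_X = 15, p = 0.927273, fail to reject H0 at alpha = 0.05.


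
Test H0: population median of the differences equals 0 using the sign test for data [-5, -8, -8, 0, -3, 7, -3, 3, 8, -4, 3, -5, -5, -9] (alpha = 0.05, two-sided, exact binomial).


Step 1: Discard zero differences. Original n = 14; n_eff = number of nonzero differences = 13.
Nonzero differences (with sign): -5, -8, -8, -3, +7, -3, +3, +8, -4, +3, -5, -5, -9
Step 2: Count signs: positive = 4, negative = 9.
Step 3: Under H0: P(positive) = 0.5, so the number of positives S ~ Bin(13, 0.5).
Step 4: Two-sided exact p-value = sum of Bin(13,0.5) probabilities at or below the observed probability = 0.266846.
Step 5: alpha = 0.05. fail to reject H0.

n_eff = 13, pos = 4, neg = 9, p = 0.266846, fail to reject H0.


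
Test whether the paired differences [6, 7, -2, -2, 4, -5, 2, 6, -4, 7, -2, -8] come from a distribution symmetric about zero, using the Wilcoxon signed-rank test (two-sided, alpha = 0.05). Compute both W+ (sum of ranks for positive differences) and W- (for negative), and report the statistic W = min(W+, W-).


Step 1: Drop any zero differences (none here) and take |d_i|.
|d| = [6, 7, 2, 2, 4, 5, 2, 6, 4, 7, 2, 8]
Step 2: Midrank |d_i| (ties get averaged ranks).
ranks: |6|->8.5, |7|->10.5, |2|->2.5, |2|->2.5, |4|->5.5, |5|->7, |2|->2.5, |6|->8.5, |4|->5.5, |7|->10.5, |2|->2.5, |8|->12
Step 3: Attach original signs; sum ranks with positive sign and with negative sign.
W+ = 8.5 + 10.5 + 5.5 + 2.5 + 8.5 + 10.5 = 46
W- = 2.5 + 2.5 + 7 + 5.5 + 2.5 + 12 = 32
(Check: W+ + W- = 78 should equal n(n+1)/2 = 78.)
Step 4: Test statistic W = min(W+, W-) = 32.
Step 5: Ties in |d|, so use the tie-corrected normal approximation.
        E[W] = n(n+1)/4 = 12*13/4 = 39.
        Tie groups: |d|=2 (t=4), |d|=4 (t=2), |d|=6 (t=2), |d|=7 (t=2); sum(t^3 - t) = 78.
        Var[W] = n(n+1)(2n+1)/24 - sum(t^3-t)/48 = 3900/24 - 78/48 = 160.875.
        z = (W - E[W]) / sqrt(Var[W]) = (32 - 39) / 12.6837 = -0.5519.
        Two-sided p = 2*Phi(z) = 0.581023.
Step 6: alpha = 0.05. fail to reject H0.

W+ = 46, W- = 32, W = min = 32, p = 0.581023, fail to reject H0.


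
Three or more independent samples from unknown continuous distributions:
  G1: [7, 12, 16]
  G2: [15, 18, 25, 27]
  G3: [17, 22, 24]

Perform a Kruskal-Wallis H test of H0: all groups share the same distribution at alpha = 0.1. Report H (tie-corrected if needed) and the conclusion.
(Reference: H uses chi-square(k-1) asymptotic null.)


Step 1: Combine all N = 10 observations and assign midranks.
sorted (value, group, rank): (7,G1,1), (12,G1,2), (15,G2,3), (16,G1,4), (17,G3,5), (18,G2,6), (22,G3,7), (24,G3,8), (25,G2,9), (27,G2,10)
Step 2: Sum ranks within each group.
R_1 = 7 (n_1 = 3)
R_2 = 28 (n_2 = 4)
R_3 = 20 (n_3 = 3)
Step 3: H = 12/(N(N+1)) * sum(R_i^2/n_i) - 3(N+1)
     = 12/(10*11) * (7^2/3 + 28^2/4 + 20^2/3) - 3*11
     = 0.109091 * 345.667 - 33
     = 4.709091.
Step 4: No ties, so H is used without correction.
Step 5: Under H0, H ~ chi^2(2); p-value = 0.094937.
Step 6: alpha = 0.1. reject H0.

H = 4.7091, df = 2, p = 0.094937, reject H0.


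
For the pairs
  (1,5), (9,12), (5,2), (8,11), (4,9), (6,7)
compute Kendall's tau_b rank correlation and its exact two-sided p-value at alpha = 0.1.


Step 1: Enumerate the 15 unordered pairs (i,j) with i<j and classify each by sign(x_j-x_i) * sign(y_j-y_i).
  (1,2):dx=+8,dy=+7->C; (1,3):dx=+4,dy=-3->D; (1,4):dx=+7,dy=+6->C; (1,5):dx=+3,dy=+4->C
  (1,6):dx=+5,dy=+2->C; (2,3):dx=-4,dy=-10->C; (2,4):dx=-1,dy=-1->C; (2,5):dx=-5,dy=-3->C
  (2,6):dx=-3,dy=-5->C; (3,4):dx=+3,dy=+9->C; (3,5):dx=-1,dy=+7->D; (3,6):dx=+1,dy=+5->C
  (4,5):dx=-4,dy=-2->C; (4,6):dx=-2,dy=-4->C; (5,6):dx=+2,dy=-2->D
Step 2: C = 12, D = 3, total pairs = 15.
Step 3: tau = (C - D)/(n(n-1)/2) = (12 - 3)/15 = 0.600000.
Step 4: Exact two-sided p-value (enumerate n! = 720 permutations of y under H0): p = 0.136111.
Step 5: alpha = 0.1. fail to reject H0.

tau_b = 0.6000 (C=12, D=3), p = 0.136111, fail to reject H0.


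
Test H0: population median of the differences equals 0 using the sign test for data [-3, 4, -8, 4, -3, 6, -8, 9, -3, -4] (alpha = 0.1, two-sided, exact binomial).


Step 1: Discard zero differences. Original n = 10; n_eff = number of nonzero differences = 10.
Nonzero differences (with sign): -3, +4, -8, +4, -3, +6, -8, +9, -3, -4
Step 2: Count signs: positive = 4, negative = 6.
Step 3: Under H0: P(positive) = 0.5, so the number of positives S ~ Bin(10, 0.5).
Step 4: Two-sided exact p-value = sum of Bin(10,0.5) probabilities at or below the observed probability = 0.753906.
Step 5: alpha = 0.1. fail to reject H0.

n_eff = 10, pos = 4, neg = 6, p = 0.753906, fail to reject H0.


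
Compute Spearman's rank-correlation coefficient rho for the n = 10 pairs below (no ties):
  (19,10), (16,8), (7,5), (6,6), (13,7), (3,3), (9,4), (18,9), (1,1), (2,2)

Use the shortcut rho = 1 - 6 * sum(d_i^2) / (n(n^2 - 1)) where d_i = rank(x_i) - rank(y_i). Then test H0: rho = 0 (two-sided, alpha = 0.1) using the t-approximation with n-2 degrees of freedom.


Step 1: Rank x and y separately (midranks; no ties here).
rank(x): 19->10, 16->8, 7->5, 6->4, 13->7, 3->3, 9->6, 18->9, 1->1, 2->2
rank(y): 10->10, 8->8, 5->5, 6->6, 7->7, 3->3, 4->4, 9->9, 1->1, 2->2
Step 2: d_i = R_x(i) - R_y(i); compute d_i^2.
  (10-10)^2=0, (8-8)^2=0, (5-5)^2=0, (4-6)^2=4, (7-7)^2=0, (3-3)^2=0, (6-4)^2=4, (9-9)^2=0, (1-1)^2=0, (2-2)^2=0
sum(d^2) = 8.
Step 3: rho = 1 - 6*8 / (10*(10^2 - 1)) = 1 - 48/990 = 0.951515.
Step 4: Under H0, t = rho * sqrt((n-2)/(1-rho^2)) = 8.7493 ~ t(8).
Step 5: Two-sided p-value from the t-distribution with 8 df = 0.000023.
Step 6: alpha = 0.1. reject H0.

rho = 0.9515, p = 0.000023, reject H0 at alpha = 0.1.


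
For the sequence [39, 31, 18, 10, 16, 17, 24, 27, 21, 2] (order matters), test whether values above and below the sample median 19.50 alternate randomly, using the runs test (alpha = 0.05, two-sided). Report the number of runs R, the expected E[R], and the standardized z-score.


Step 1: Compute median = 19.50; label A = above, B = below.
Labels in order: AABBBBAAAB  (n_A = 5, n_B = 5)
Step 2: Count runs R = 4.
Step 3: Under H0 (random ordering), E[R] = 2*n_A*n_B/(n_A+n_B) + 1 = 2*5*5/10 + 1 = 6.0000.
        Var[R] = 2*n_A*n_B*(2*n_A*n_B - n_A - n_B) / ((n_A+n_B)^2 * (n_A+n_B-1)) = 2000/900 = 2.2222.
        SD[R] = 1.4907.
Step 4: Continuity-corrected z = (R + 0.5 - E[R]) / SD[R] = (4 + 0.5 - 6.0000) / 1.4907 = -1.0062.
Step 5: Two-sided p-value via normal approximation = 2*(1 - Phi(|z|)) = 0.314305.
Step 6: alpha = 0.05. fail to reject H0.

R = 4, z = -1.0062, p = 0.314305, fail to reject H0.


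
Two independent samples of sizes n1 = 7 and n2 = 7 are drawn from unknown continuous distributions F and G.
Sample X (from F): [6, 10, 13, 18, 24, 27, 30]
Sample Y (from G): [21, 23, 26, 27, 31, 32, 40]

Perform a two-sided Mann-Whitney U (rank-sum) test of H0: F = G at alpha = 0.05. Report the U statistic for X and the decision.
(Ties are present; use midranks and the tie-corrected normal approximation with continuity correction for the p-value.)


Step 1: Combine and sort all 14 observations; assign midranks.
sorted (value, group): (6,X), (10,X), (13,X), (18,X), (21,Y), (23,Y), (24,X), (26,Y), (27,X), (27,Y), (30,X), (31,Y), (32,Y), (40,Y)
ranks: 6->1, 10->2, 13->3, 18->4, 21->5, 23->6, 24->7, 26->8, 27->9.5, 27->9.5, 30->11, 31->12, 32->13, 40->14
Step 2: Rank sum for X: R1 = 1 + 2 + 3 + 4 + 7 + 9.5 + 11 = 37.5.
Step 3: U_X = R1 - n1(n1+1)/2 = 37.5 - 7*8/2 = 37.5 - 28 = 9.5.
       U_Y = n1*n2 - U_X = 49 - 9.5 = 39.5.
Step 4: Ties are present, so use the tie-corrected normal approximation (with continuity correction) for the p-value.
Step 5: p-value = 0.063627; compare to alpha = 0.05. fail to reject H0.

U_X = 9.5, p = 0.063627, fail to reject H0 at alpha = 0.05.


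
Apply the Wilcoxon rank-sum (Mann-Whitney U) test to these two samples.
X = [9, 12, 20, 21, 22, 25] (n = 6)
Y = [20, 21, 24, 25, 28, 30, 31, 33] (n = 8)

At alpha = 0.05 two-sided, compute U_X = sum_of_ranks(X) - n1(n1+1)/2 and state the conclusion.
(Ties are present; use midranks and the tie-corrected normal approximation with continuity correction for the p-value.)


Step 1: Combine and sort all 14 observations; assign midranks.
sorted (value, group): (9,X), (12,X), (20,X), (20,Y), (21,X), (21,Y), (22,X), (24,Y), (25,X), (25,Y), (28,Y), (30,Y), (31,Y), (33,Y)
ranks: 9->1, 12->2, 20->3.5, 20->3.5, 21->5.5, 21->5.5, 22->7, 24->8, 25->9.5, 25->9.5, 28->11, 30->12, 31->13, 33->14
Step 2: Rank sum for X: R1 = 1 + 2 + 3.5 + 5.5 + 7 + 9.5 = 28.5.
Step 3: U_X = R1 - n1(n1+1)/2 = 28.5 - 6*7/2 = 28.5 - 21 = 7.5.
       U_Y = n1*n2 - U_X = 48 - 7.5 = 40.5.
Step 4: Ties are present, so use the tie-corrected normal approximation (with continuity correction) for the p-value.
Step 5: p-value = 0.038225; compare to alpha = 0.05. reject H0.

U_X = 7.5, p = 0.038225, reject H0 at alpha = 0.05.


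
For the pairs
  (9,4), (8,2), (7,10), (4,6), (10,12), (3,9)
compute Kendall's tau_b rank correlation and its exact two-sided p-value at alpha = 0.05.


Step 1: Enumerate the 15 unordered pairs (i,j) with i<j and classify each by sign(x_j-x_i) * sign(y_j-y_i).
  (1,2):dx=-1,dy=-2->C; (1,3):dx=-2,dy=+6->D; (1,4):dx=-5,dy=+2->D; (1,5):dx=+1,dy=+8->C
  (1,6):dx=-6,dy=+5->D; (2,3):dx=-1,dy=+8->D; (2,4):dx=-4,dy=+4->D; (2,5):dx=+2,dy=+10->C
  (2,6):dx=-5,dy=+7->D; (3,4):dx=-3,dy=-4->C; (3,5):dx=+3,dy=+2->C; (3,6):dx=-4,dy=-1->C
  (4,5):dx=+6,dy=+6->C; (4,6):dx=-1,dy=+3->D; (5,6):dx=-7,dy=-3->C
Step 2: C = 8, D = 7, total pairs = 15.
Step 3: tau = (C - D)/(n(n-1)/2) = (8 - 7)/15 = 0.066667.
Step 4: Exact two-sided p-value (enumerate n! = 720 permutations of y under H0): p = 1.000000.
Step 5: alpha = 0.05. fail to reject H0.

tau_b = 0.0667 (C=8, D=7), p = 1.000000, fail to reject H0.


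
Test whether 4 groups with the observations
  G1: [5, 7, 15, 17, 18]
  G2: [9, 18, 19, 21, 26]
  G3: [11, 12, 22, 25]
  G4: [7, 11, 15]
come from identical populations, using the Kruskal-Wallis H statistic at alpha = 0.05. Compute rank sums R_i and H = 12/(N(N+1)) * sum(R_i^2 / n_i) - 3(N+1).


Step 1: Combine all N = 17 observations and assign midranks.
sorted (value, group, rank): (5,G1,1), (7,G1,2.5), (7,G4,2.5), (9,G2,4), (11,G3,5.5), (11,G4,5.5), (12,G3,7), (15,G1,8.5), (15,G4,8.5), (17,G1,10), (18,G1,11.5), (18,G2,11.5), (19,G2,13), (21,G2,14), (22,G3,15), (25,G3,16), (26,G2,17)
Step 2: Sum ranks within each group.
R_1 = 33.5 (n_1 = 5)
R_2 = 59.5 (n_2 = 5)
R_3 = 43.5 (n_3 = 4)
R_4 = 16.5 (n_4 = 3)
Step 3: H = 12/(N(N+1)) * sum(R_i^2/n_i) - 3(N+1)
     = 12/(17*18) * (33.5^2/5 + 59.5^2/5 + 43.5^2/4 + 16.5^2/3) - 3*18
     = 0.039216 * 1496.31 - 54
     = 4.678922.
Step 4: Ties present; correction factor C = 1 - 24/(17^3 - 17) = 0.995098. Corrected H = 4.678922 / 0.995098 = 4.701970.
Step 5: Under H0, H ~ chi^2(3); p-value = 0.194967.
Step 6: alpha = 0.05. fail to reject H0.

H = 4.7020, df = 3, p = 0.194967, fail to reject H0.


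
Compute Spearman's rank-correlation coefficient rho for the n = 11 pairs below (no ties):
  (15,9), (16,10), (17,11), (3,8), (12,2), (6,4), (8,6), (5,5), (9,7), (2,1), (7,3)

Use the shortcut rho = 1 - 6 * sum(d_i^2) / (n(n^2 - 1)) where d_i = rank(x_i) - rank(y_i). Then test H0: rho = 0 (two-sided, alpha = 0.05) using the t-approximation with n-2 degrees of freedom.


Step 1: Rank x and y separately (midranks; no ties here).
rank(x): 15->9, 16->10, 17->11, 3->2, 12->8, 6->4, 8->6, 5->3, 9->7, 2->1, 7->5
rank(y): 9->9, 10->10, 11->11, 8->8, 2->2, 4->4, 6->6, 5->5, 7->7, 1->1, 3->3
Step 2: d_i = R_x(i) - R_y(i); compute d_i^2.
  (9-9)^2=0, (10-10)^2=0, (11-11)^2=0, (2-8)^2=36, (8-2)^2=36, (4-4)^2=0, (6-6)^2=0, (3-5)^2=4, (7-7)^2=0, (1-1)^2=0, (5-3)^2=4
sum(d^2) = 80.
Step 3: rho = 1 - 6*80 / (11*(11^2 - 1)) = 1 - 480/1320 = 0.636364.
Step 4: Under H0, t = rho * sqrt((n-2)/(1-rho^2)) = 2.4749 ~ t(9).
Step 5: Two-sided p-value from the t-distribution with 9 df = 0.035287.
Step 6: alpha = 0.05. reject H0.

rho = 0.6364, p = 0.035287, reject H0 at alpha = 0.05.


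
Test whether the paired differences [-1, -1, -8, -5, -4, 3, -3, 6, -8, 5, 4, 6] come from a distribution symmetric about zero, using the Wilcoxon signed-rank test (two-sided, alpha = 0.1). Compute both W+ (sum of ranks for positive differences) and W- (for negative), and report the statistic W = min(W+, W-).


Step 1: Drop any zero differences (none here) and take |d_i|.
|d| = [1, 1, 8, 5, 4, 3, 3, 6, 8, 5, 4, 6]
Step 2: Midrank |d_i| (ties get averaged ranks).
ranks: |1|->1.5, |1|->1.5, |8|->11.5, |5|->7.5, |4|->5.5, |3|->3.5, |3|->3.5, |6|->9.5, |8|->11.5, |5|->7.5, |4|->5.5, |6|->9.5
Step 3: Attach original signs; sum ranks with positive sign and with negative sign.
W+ = 3.5 + 9.5 + 7.5 + 5.5 + 9.5 = 35.5
W- = 1.5 + 1.5 + 11.5 + 7.5 + 5.5 + 3.5 + 11.5 = 42.5
(Check: W+ + W- = 78 should equal n(n+1)/2 = 78.)
Step 4: Test statistic W = min(W+, W-) = 35.5.
Step 5: Ties in |d|, so use the tie-corrected normal approximation.
        E[W] = n(n+1)/4 = 12*13/4 = 39.
        Tie groups: |d|=1 (t=2), |d|=3 (t=2), |d|=4 (t=2), |d|=5 (t=2), |d|=6 (t=2), |d|=8 (t=2); sum(t^3 - t) = 36.
        Var[W] = n(n+1)(2n+1)/24 - sum(t^3-t)/48 = 3900/24 - 36/48 = 161.75.
        z = (W - E[W]) / sqrt(Var[W]) = (35.5 - 39) / 12.7181 = -0.2752.
        Two-sided p = 2*Phi(z) = 0.783164.
Step 6: alpha = 0.1. fail to reject H0.

W+ = 35.5, W- = 42.5, W = min = 35.5, p = 0.783164, fail to reject H0.


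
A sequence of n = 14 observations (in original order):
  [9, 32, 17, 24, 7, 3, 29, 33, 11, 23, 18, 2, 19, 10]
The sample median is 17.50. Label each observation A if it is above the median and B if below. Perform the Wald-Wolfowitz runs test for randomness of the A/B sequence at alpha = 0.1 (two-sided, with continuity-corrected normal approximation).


Step 1: Compute median = 17.50; label A = above, B = below.
Labels in order: BABABBAABAABAB  (n_A = 7, n_B = 7)
Step 2: Count runs R = 11.
Step 3: Under H0 (random ordering), E[R] = 2*n_A*n_B/(n_A+n_B) + 1 = 2*7*7/14 + 1 = 8.0000.
        Var[R] = 2*n_A*n_B*(2*n_A*n_B - n_A - n_B) / ((n_A+n_B)^2 * (n_A+n_B-1)) = 8232/2548 = 3.2308.
        SD[R] = 1.7974.
Step 4: Continuity-corrected z = (R - 0.5 - E[R]) / SD[R] = (11 - 0.5 - 8.0000) / 1.7974 = 1.3909.
Step 5: Two-sided p-value via normal approximation = 2*(1 - Phi(|z|)) = 0.164264.
Step 6: alpha = 0.1. fail to reject H0.

R = 11, z = 1.3909, p = 0.164264, fail to reject H0.


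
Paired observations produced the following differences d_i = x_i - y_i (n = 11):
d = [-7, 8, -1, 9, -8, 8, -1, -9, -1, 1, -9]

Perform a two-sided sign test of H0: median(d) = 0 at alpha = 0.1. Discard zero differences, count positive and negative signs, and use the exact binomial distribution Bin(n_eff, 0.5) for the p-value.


Step 1: Discard zero differences. Original n = 11; n_eff = number of nonzero differences = 11.
Nonzero differences (with sign): -7, +8, -1, +9, -8, +8, -1, -9, -1, +1, -9
Step 2: Count signs: positive = 4, negative = 7.
Step 3: Under H0: P(positive) = 0.5, so the number of positives S ~ Bin(11, 0.5).
Step 4: Two-sided exact p-value = sum of Bin(11,0.5) probabilities at or below the observed probability = 0.548828.
Step 5: alpha = 0.1. fail to reject H0.

n_eff = 11, pos = 4, neg = 7, p = 0.548828, fail to reject H0.


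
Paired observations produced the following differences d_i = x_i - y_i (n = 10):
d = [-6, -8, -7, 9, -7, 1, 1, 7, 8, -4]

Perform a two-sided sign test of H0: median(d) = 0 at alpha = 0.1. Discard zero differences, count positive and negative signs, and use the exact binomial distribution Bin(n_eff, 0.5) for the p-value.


Step 1: Discard zero differences. Original n = 10; n_eff = number of nonzero differences = 10.
Nonzero differences (with sign): -6, -8, -7, +9, -7, +1, +1, +7, +8, -4
Step 2: Count signs: positive = 5, negative = 5.
Step 3: Under H0: P(positive) = 0.5, so the number of positives S ~ Bin(10, 0.5).
Step 4: Two-sided exact p-value = sum of Bin(10,0.5) probabilities at or below the observed probability = 1.000000.
Step 5: alpha = 0.1. fail to reject H0.

n_eff = 10, pos = 5, neg = 5, p = 1.000000, fail to reject H0.


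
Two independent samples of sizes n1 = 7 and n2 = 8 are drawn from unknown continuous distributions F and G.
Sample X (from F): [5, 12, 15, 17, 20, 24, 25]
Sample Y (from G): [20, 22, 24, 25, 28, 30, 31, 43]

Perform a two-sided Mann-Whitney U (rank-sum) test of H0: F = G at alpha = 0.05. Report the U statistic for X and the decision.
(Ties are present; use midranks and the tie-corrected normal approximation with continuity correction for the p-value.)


Step 1: Combine and sort all 15 observations; assign midranks.
sorted (value, group): (5,X), (12,X), (15,X), (17,X), (20,X), (20,Y), (22,Y), (24,X), (24,Y), (25,X), (25,Y), (28,Y), (30,Y), (31,Y), (43,Y)
ranks: 5->1, 12->2, 15->3, 17->4, 20->5.5, 20->5.5, 22->7, 24->8.5, 24->8.5, 25->10.5, 25->10.5, 28->12, 30->13, 31->14, 43->15
Step 2: Rank sum for X: R1 = 1 + 2 + 3 + 4 + 5.5 + 8.5 + 10.5 = 34.5.
Step 3: U_X = R1 - n1(n1+1)/2 = 34.5 - 7*8/2 = 34.5 - 28 = 6.5.
       U_Y = n1*n2 - U_X = 56 - 6.5 = 49.5.
Step 4: Ties are present, so use the tie-corrected normal approximation (with continuity correction) for the p-value.
Step 5: p-value = 0.014817; compare to alpha = 0.05. reject H0.

U_X = 6.5, p = 0.014817, reject H0 at alpha = 0.05.


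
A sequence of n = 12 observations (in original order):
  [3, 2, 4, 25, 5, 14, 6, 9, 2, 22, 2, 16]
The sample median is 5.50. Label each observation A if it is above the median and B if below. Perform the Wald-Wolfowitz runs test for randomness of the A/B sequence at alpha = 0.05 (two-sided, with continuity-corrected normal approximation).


Step 1: Compute median = 5.50; label A = above, B = below.
Labels in order: BBBABAAABABA  (n_A = 6, n_B = 6)
Step 2: Count runs R = 8.
Step 3: Under H0 (random ordering), E[R] = 2*n_A*n_B/(n_A+n_B) + 1 = 2*6*6/12 + 1 = 7.0000.
        Var[R] = 2*n_A*n_B*(2*n_A*n_B - n_A - n_B) / ((n_A+n_B)^2 * (n_A+n_B-1)) = 4320/1584 = 2.7273.
        SD[R] = 1.6514.
Step 4: Continuity-corrected z = (R - 0.5 - E[R]) / SD[R] = (8 - 0.5 - 7.0000) / 1.6514 = 0.3028.
Step 5: Two-sided p-value via normal approximation = 2*(1 - Phi(|z|)) = 0.762069.
Step 6: alpha = 0.05. fail to reject H0.

R = 8, z = 0.3028, p = 0.762069, fail to reject H0.


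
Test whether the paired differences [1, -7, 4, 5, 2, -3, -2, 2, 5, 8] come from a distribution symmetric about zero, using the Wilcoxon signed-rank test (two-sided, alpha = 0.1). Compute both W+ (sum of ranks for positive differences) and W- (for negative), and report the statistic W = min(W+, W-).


Step 1: Drop any zero differences (none here) and take |d_i|.
|d| = [1, 7, 4, 5, 2, 3, 2, 2, 5, 8]
Step 2: Midrank |d_i| (ties get averaged ranks).
ranks: |1|->1, |7|->9, |4|->6, |5|->7.5, |2|->3, |3|->5, |2|->3, |2|->3, |5|->7.5, |8|->10
Step 3: Attach original signs; sum ranks with positive sign and with negative sign.
W+ = 1 + 6 + 7.5 + 3 + 3 + 7.5 + 10 = 38
W- = 9 + 5 + 3 = 17
(Check: W+ + W- = 55 should equal n(n+1)/2 = 55.)
Step 4: Test statistic W = min(W+, W-) = 17.
Step 5: Ties in |d|, so use the tie-corrected normal approximation.
        E[W] = n(n+1)/4 = 10*11/4 = 27.5.
        Tie groups: |d|=2 (t=3), |d|=5 (t=2); sum(t^3 - t) = 30.
        Var[W] = n(n+1)(2n+1)/24 - sum(t^3-t)/48 = 2310/24 - 30/48 = 95.625.
        z = (W - E[W]) / sqrt(Var[W]) = (17 - 27.5) / 9.7788 = -1.0738.
        Two-sided p = 2*Phi(z) = 0.282934.
Step 6: alpha = 0.1. fail to reject H0.

W+ = 38, W- = 17, W = min = 17, p = 0.282934, fail to reject H0.


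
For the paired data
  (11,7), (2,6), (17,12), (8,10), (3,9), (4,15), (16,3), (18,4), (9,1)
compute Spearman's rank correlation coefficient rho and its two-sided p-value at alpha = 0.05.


Step 1: Rank x and y separately (midranks; no ties here).
rank(x): 11->6, 2->1, 17->8, 8->4, 3->2, 4->3, 16->7, 18->9, 9->5
rank(y): 7->5, 6->4, 12->8, 10->7, 9->6, 15->9, 3->2, 4->3, 1->1
Step 2: d_i = R_x(i) - R_y(i); compute d_i^2.
  (6-5)^2=1, (1-4)^2=9, (8-8)^2=0, (4-7)^2=9, (2-6)^2=16, (3-9)^2=36, (7-2)^2=25, (9-3)^2=36, (5-1)^2=16
sum(d^2) = 148.
Step 3: rho = 1 - 6*148 / (9*(9^2 - 1)) = 1 - 888/720 = -0.233333.
Step 4: Under H0, t = rho * sqrt((n-2)/(1-rho^2)) = -0.6349 ~ t(7).
Step 5: Two-sided p-value from the t-distribution with 7 df = 0.545699.
Step 6: alpha = 0.05. fail to reject H0.

rho = -0.2333, p = 0.545699, fail to reject H0 at alpha = 0.05.


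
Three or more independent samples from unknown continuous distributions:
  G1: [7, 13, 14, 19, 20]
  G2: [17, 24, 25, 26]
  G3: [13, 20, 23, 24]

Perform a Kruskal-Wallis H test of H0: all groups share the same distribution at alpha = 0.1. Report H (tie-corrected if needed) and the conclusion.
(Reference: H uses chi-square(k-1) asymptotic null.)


Step 1: Combine all N = 13 observations and assign midranks.
sorted (value, group, rank): (7,G1,1), (13,G1,2.5), (13,G3,2.5), (14,G1,4), (17,G2,5), (19,G1,6), (20,G1,7.5), (20,G3,7.5), (23,G3,9), (24,G2,10.5), (24,G3,10.5), (25,G2,12), (26,G2,13)
Step 2: Sum ranks within each group.
R_1 = 21 (n_1 = 5)
R_2 = 40.5 (n_2 = 4)
R_3 = 29.5 (n_3 = 4)
Step 3: H = 12/(N(N+1)) * sum(R_i^2/n_i) - 3(N+1)
     = 12/(13*14) * (21^2/5 + 40.5^2/4 + 29.5^2/4) - 3*14
     = 0.065934 * 715.825 - 42
     = 5.197253.
Step 4: Ties present; correction factor C = 1 - 18/(13^3 - 13) = 0.991758. Corrected H = 5.197253 / 0.991758 = 5.240443.
Step 5: Under H0, H ~ chi^2(2); p-value = 0.072787.
Step 6: alpha = 0.1. reject H0.

H = 5.2404, df = 2, p = 0.072787, reject H0.


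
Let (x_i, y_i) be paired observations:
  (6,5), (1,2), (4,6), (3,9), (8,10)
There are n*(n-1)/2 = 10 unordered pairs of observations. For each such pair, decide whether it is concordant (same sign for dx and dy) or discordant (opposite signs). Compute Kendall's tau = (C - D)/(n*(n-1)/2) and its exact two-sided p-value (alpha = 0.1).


Step 1: Enumerate the 10 unordered pairs (i,j) with i<j and classify each by sign(x_j-x_i) * sign(y_j-y_i).
  (1,2):dx=-5,dy=-3->C; (1,3):dx=-2,dy=+1->D; (1,4):dx=-3,dy=+4->D; (1,5):dx=+2,dy=+5->C
  (2,3):dx=+3,dy=+4->C; (2,4):dx=+2,dy=+7->C; (2,5):dx=+7,dy=+8->C; (3,4):dx=-1,dy=+3->D
  (3,5):dx=+4,dy=+4->C; (4,5):dx=+5,dy=+1->C
Step 2: C = 7, D = 3, total pairs = 10.
Step 3: tau = (C - D)/(n(n-1)/2) = (7 - 3)/10 = 0.400000.
Step 4: Exact two-sided p-value (enumerate n! = 120 permutations of y under H0): p = 0.483333.
Step 5: alpha = 0.1. fail to reject H0.

tau_b = 0.4000 (C=7, D=3), p = 0.483333, fail to reject H0.


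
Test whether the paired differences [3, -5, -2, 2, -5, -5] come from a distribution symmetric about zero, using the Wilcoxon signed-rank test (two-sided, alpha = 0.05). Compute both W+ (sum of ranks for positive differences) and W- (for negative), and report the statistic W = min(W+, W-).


Step 1: Drop any zero differences (none here) and take |d_i|.
|d| = [3, 5, 2, 2, 5, 5]
Step 2: Midrank |d_i| (ties get averaged ranks).
ranks: |3|->3, |5|->5, |2|->1.5, |2|->1.5, |5|->5, |5|->5
Step 3: Attach original signs; sum ranks with positive sign and with negative sign.
W+ = 3 + 1.5 = 4.5
W- = 5 + 1.5 + 5 + 5 = 16.5
(Check: W+ + W- = 21 should equal n(n+1)/2 = 21.)
Step 4: Test statistic W = min(W+, W-) = 4.5.
Step 5: Ties in |d|, so use the tie-corrected normal approximation.
        E[W] = n(n+1)/4 = 6*7/4 = 10.5.
        Tie groups: |d|=2 (t=2), |d|=5 (t=3); sum(t^3 - t) = 30.
        Var[W] = n(n+1)(2n+1)/24 - sum(t^3-t)/48 = 546/24 - 30/48 = 22.125.
        z = (W - E[W]) / sqrt(Var[W]) = (4.5 - 10.5) / 4.7037 = -1.2756.
        Two-sided p = 2*Phi(z) = 0.202102.
Step 6: alpha = 0.05. fail to reject H0.

W+ = 4.5, W- = 16.5, W = min = 4.5, p = 0.202102, fail to reject H0.


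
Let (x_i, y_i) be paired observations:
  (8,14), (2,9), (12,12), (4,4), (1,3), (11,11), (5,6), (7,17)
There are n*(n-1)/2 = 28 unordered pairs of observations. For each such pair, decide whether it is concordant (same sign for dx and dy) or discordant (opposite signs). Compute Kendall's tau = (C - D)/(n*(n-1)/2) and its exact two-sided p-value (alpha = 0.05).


Step 1: Enumerate the 28 unordered pairs (i,j) with i<j and classify each by sign(x_j-x_i) * sign(y_j-y_i).
  (1,2):dx=-6,dy=-5->C; (1,3):dx=+4,dy=-2->D; (1,4):dx=-4,dy=-10->C; (1,5):dx=-7,dy=-11->C
  (1,6):dx=+3,dy=-3->D; (1,7):dx=-3,dy=-8->C; (1,8):dx=-1,dy=+3->D; (2,3):dx=+10,dy=+3->C
  (2,4):dx=+2,dy=-5->D; (2,5):dx=-1,dy=-6->C; (2,6):dx=+9,dy=+2->C; (2,7):dx=+3,dy=-3->D
  (2,8):dx=+5,dy=+8->C; (3,4):dx=-8,dy=-8->C; (3,5):dx=-11,dy=-9->C; (3,6):dx=-1,dy=-1->C
  (3,7):dx=-7,dy=-6->C; (3,8):dx=-5,dy=+5->D; (4,5):dx=-3,dy=-1->C; (4,6):dx=+7,dy=+7->C
  (4,7):dx=+1,dy=+2->C; (4,8):dx=+3,dy=+13->C; (5,6):dx=+10,dy=+8->C; (5,7):dx=+4,dy=+3->C
  (5,8):dx=+6,dy=+14->C; (6,7):dx=-6,dy=-5->C; (6,8):dx=-4,dy=+6->D; (7,8):dx=+2,dy=+11->C
Step 2: C = 21, D = 7, total pairs = 28.
Step 3: tau = (C - D)/(n(n-1)/2) = (21 - 7)/28 = 0.500000.
Step 4: Exact two-sided p-value (enumerate n! = 40320 permutations of y under H0): p = 0.108681.
Step 5: alpha = 0.05. fail to reject H0.

tau_b = 0.5000 (C=21, D=7), p = 0.108681, fail to reject H0.


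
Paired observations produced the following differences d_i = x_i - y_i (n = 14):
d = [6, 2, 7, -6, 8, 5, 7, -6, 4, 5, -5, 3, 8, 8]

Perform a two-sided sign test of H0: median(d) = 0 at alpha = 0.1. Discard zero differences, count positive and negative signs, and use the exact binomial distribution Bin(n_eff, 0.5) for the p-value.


Step 1: Discard zero differences. Original n = 14; n_eff = number of nonzero differences = 14.
Nonzero differences (with sign): +6, +2, +7, -6, +8, +5, +7, -6, +4, +5, -5, +3, +8, +8
Step 2: Count signs: positive = 11, negative = 3.
Step 3: Under H0: P(positive) = 0.5, so the number of positives S ~ Bin(14, 0.5).
Step 4: Two-sided exact p-value = sum of Bin(14,0.5) probabilities at or below the observed probability = 0.057373.
Step 5: alpha = 0.1. reject H0.

n_eff = 14, pos = 11, neg = 3, p = 0.057373, reject H0.


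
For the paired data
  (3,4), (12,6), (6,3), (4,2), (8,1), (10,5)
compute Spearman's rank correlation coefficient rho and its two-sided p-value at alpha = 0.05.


Step 1: Rank x and y separately (midranks; no ties here).
rank(x): 3->1, 12->6, 6->3, 4->2, 8->4, 10->5
rank(y): 4->4, 6->6, 3->3, 2->2, 1->1, 5->5
Step 2: d_i = R_x(i) - R_y(i); compute d_i^2.
  (1-4)^2=9, (6-6)^2=0, (3-3)^2=0, (2-2)^2=0, (4-1)^2=9, (5-5)^2=0
sum(d^2) = 18.
Step 3: rho = 1 - 6*18 / (6*(6^2 - 1)) = 1 - 108/210 = 0.485714.
Step 4: Under H0, t = rho * sqrt((n-2)/(1-rho^2)) = 1.1113 ~ t(4).
Step 5: Two-sided p-value from the t-distribution with 4 df = 0.328723.
Step 6: alpha = 0.05. fail to reject H0.

rho = 0.4857, p = 0.328723, fail to reject H0 at alpha = 0.05.


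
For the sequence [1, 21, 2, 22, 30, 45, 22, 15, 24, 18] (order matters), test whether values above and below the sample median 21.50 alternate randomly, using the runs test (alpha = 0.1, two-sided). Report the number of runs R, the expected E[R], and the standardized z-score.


Step 1: Compute median = 21.50; label A = above, B = below.
Labels in order: BBBAAAABAB  (n_A = 5, n_B = 5)
Step 2: Count runs R = 5.
Step 3: Under H0 (random ordering), E[R] = 2*n_A*n_B/(n_A+n_B) + 1 = 2*5*5/10 + 1 = 6.0000.
        Var[R] = 2*n_A*n_B*(2*n_A*n_B - n_A - n_B) / ((n_A+n_B)^2 * (n_A+n_B-1)) = 2000/900 = 2.2222.
        SD[R] = 1.4907.
Step 4: Continuity-corrected z = (R + 0.5 - E[R]) / SD[R] = (5 + 0.5 - 6.0000) / 1.4907 = -0.3354.
Step 5: Two-sided p-value via normal approximation = 2*(1 - Phi(|z|)) = 0.737316.
Step 6: alpha = 0.1. fail to reject H0.

R = 5, z = -0.3354, p = 0.737316, fail to reject H0.


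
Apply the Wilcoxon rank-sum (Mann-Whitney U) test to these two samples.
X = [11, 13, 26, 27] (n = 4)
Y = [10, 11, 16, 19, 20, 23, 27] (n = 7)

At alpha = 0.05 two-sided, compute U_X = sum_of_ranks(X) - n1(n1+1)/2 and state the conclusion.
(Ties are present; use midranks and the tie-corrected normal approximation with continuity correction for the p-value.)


Step 1: Combine and sort all 11 observations; assign midranks.
sorted (value, group): (10,Y), (11,X), (11,Y), (13,X), (16,Y), (19,Y), (20,Y), (23,Y), (26,X), (27,X), (27,Y)
ranks: 10->1, 11->2.5, 11->2.5, 13->4, 16->5, 19->6, 20->7, 23->8, 26->9, 27->10.5, 27->10.5
Step 2: Rank sum for X: R1 = 2.5 + 4 + 9 + 10.5 = 26.
Step 3: U_X = R1 - n1(n1+1)/2 = 26 - 4*5/2 = 26 - 10 = 16.
       U_Y = n1*n2 - U_X = 28 - 16 = 12.
Step 4: Ties are present, so use the tie-corrected normal approximation (with continuity correction) for the p-value.
Step 5: p-value = 0.775820; compare to alpha = 0.05. fail to reject H0.

U_X = 16, p = 0.775820, fail to reject H0 at alpha = 0.05.


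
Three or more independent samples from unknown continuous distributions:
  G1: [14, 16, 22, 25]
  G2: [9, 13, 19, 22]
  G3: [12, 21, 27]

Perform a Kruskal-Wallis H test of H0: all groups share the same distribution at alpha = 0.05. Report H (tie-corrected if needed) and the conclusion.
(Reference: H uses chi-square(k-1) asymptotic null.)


Step 1: Combine all N = 11 observations and assign midranks.
sorted (value, group, rank): (9,G2,1), (12,G3,2), (13,G2,3), (14,G1,4), (16,G1,5), (19,G2,6), (21,G3,7), (22,G1,8.5), (22,G2,8.5), (25,G1,10), (27,G3,11)
Step 2: Sum ranks within each group.
R_1 = 27.5 (n_1 = 4)
R_2 = 18.5 (n_2 = 4)
R_3 = 20 (n_3 = 3)
Step 3: H = 12/(N(N+1)) * sum(R_i^2/n_i) - 3(N+1)
     = 12/(11*12) * (27.5^2/4 + 18.5^2/4 + 20^2/3) - 3*12
     = 0.090909 * 407.958 - 36
     = 1.087121.
Step 4: Ties present; correction factor C = 1 - 6/(11^3 - 11) = 0.995455. Corrected H = 1.087121 / 0.995455 = 1.092085.
Step 5: Under H0, H ~ chi^2(2); p-value = 0.579238.
Step 6: alpha = 0.05. fail to reject H0.

H = 1.0921, df = 2, p = 0.579238, fail to reject H0.


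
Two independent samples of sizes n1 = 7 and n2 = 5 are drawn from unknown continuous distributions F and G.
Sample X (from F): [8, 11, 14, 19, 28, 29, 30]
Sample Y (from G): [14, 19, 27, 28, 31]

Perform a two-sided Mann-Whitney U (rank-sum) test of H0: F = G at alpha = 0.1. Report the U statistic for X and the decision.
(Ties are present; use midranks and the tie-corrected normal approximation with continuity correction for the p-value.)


Step 1: Combine and sort all 12 observations; assign midranks.
sorted (value, group): (8,X), (11,X), (14,X), (14,Y), (19,X), (19,Y), (27,Y), (28,X), (28,Y), (29,X), (30,X), (31,Y)
ranks: 8->1, 11->2, 14->3.5, 14->3.5, 19->5.5, 19->5.5, 27->7, 28->8.5, 28->8.5, 29->10, 30->11, 31->12
Step 2: Rank sum for X: R1 = 1 + 2 + 3.5 + 5.5 + 8.5 + 10 + 11 = 41.5.
Step 3: U_X = R1 - n1(n1+1)/2 = 41.5 - 7*8/2 = 41.5 - 28 = 13.5.
       U_Y = n1*n2 - U_X = 35 - 13.5 = 21.5.
Step 4: Ties are present, so use the tie-corrected normal approximation (with continuity correction) for the p-value.
Step 5: p-value = 0.567726; compare to alpha = 0.1. fail to reject H0.

U_X = 13.5, p = 0.567726, fail to reject H0 at alpha = 0.1.


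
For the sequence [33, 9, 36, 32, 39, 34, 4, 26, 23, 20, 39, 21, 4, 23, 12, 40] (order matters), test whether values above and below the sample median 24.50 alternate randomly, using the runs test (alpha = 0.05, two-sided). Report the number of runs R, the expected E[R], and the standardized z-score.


Step 1: Compute median = 24.50; label A = above, B = below.
Labels in order: ABAAAABABBABBBBA  (n_A = 8, n_B = 8)
Step 2: Count runs R = 9.
Step 3: Under H0 (random ordering), E[R] = 2*n_A*n_B/(n_A+n_B) + 1 = 2*8*8/16 + 1 = 9.0000.
        Var[R] = 2*n_A*n_B*(2*n_A*n_B - n_A - n_B) / ((n_A+n_B)^2 * (n_A+n_B-1)) = 14336/3840 = 3.7333.
        SD[R] = 1.9322.
Step 4: R = E[R], so z = 0 with no continuity correction.
Step 5: Two-sided p-value via normal approximation = 2*(1 - Phi(|z|)) = 1.000000.
Step 6: alpha = 0.05. fail to reject H0.

R = 9, z = 0.0000, p = 1.000000, fail to reject H0.
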